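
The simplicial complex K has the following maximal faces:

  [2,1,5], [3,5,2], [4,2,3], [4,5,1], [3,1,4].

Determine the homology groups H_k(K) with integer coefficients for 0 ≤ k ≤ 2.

Order the vertices as 1 < 2 < 3 < 4 < 5. Listing each simplex with vertices in this order, K has dimension 2 with simplices:

  0-simplices (5): [1], [2], [3], [4], [5]
  1-simplices (10): [1,2], [1,3], [1,4], [1,5], [2,3], [2,4], [2,5], [3,4], [3,5], [4,5]
  2-simplices (5): [1,2,5], [1,3,4], [1,4,5], [2,3,4], [2,3,5]

Hence C_0 ≅ Z^5, C_1 ≅ Z^10, C_2 ≅ Z^5.

∂_1: C_1 → C_0 maps an edge to its endpoints' difference, ∂[p,q] = q − p. For instance
  ∂[2,4] = [4] − [2].
The 5×10 boundary matrix has rank 4 and Smith normal form diag(1,1,1,1).

∂_2: C_2 → C_1 acts by ∂[p,q,r] = [q,r] − [p,r] + [p,q]. For instance
  ∂[1,3,4] = [3,4] − [1,4] + [1,3],
  ∂[1,2,5] = [2,5] − [1,5] + [1,2].
The resulting 10×5 matrix has rank 5, and its Smith normal form has invariant factors (1,1,1,1,1).

Reading off H_k = ker ∂_k / im ∂_{k+1}:

  H_0: rank C_0 − rank ∂_1 = 5 − 4 = 1, and the invariant factors of ∂_1 are all 1, so H_0 = Z.
  H_1: rank ker ∂_1 − rank ∂_2 = (10 − 4) − 5 = 1, and the invariant factors of ∂_2 are all 1, so H_1 = Z.
  H_2: rank ker ∂_2 − rank ∂_3 = (5 − 5) − 0 = 0, and there is no ∂_3, so H_2 = 0.

H_0 ≅ Z,  H_1 ≅ Z,  H_2 = 0.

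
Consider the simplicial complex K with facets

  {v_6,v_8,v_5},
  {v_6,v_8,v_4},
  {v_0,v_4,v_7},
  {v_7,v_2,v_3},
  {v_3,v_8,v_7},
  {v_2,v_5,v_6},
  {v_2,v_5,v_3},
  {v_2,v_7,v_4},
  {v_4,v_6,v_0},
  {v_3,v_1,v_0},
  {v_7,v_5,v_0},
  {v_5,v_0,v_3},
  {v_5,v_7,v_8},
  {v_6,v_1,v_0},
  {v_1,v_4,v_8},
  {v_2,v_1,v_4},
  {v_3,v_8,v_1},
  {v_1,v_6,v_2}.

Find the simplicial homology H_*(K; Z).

H_0 = Z,  H_1 = Z ⊕ Z/2Z,  H_2 = 0.

We work with the vertex ordering v_0 < v_1 < v_2 < v_3 < v_4 < v_5 < v_6 < v_7 < v_8. The simplices of K, each written with vertices in increasing order, are:

  0-simplices (9): [v_0], [v_1], [v_2], [v_3], [v_4], [v_5], [v_6], [v_7], [v_8]
  1-simplices (27): (27 of them)
  2-simplices (18): (18 of them)

Hence C_0 ≅ Z^9, C_1 ≅ Z^27, C_2 ≅ Z^18.

∂_1: C_1 → C_0 sends each edge [p,q] (with p < q) to q − p. For instance
  ∂[v_0,v_5] = [v_5] − [v_0].
This gives a 9×27 integer matrix of rank 8; reducing to Smith normal form yields diagonal entries (1,1,1,1,1,1,1,1).

The boundary map ∂_2: C_2 → C_1 acts by ∂[p,q,r] = [q,r] − [p,r] + [p,q]. For instance
  ∂[v_0,v_1,v_6] = [v_1,v_6] − [v_0,v_6] + [v_0,v_1],
  ∂[v_4,v_6,v_8] = [v_6,v_8] − [v_4,v_8] + [v_4,v_6].
The 27×18 boundary matrix has rank 18 and Smith normal form diag(1,1,1,1,1,1,1,1,1,1,1,1,1,1,1,1,1,2).

From H_k ≅ ker(∂_k) / im(∂_{k+1}) we obtain:

  H_0: rank C_0 − rank ∂_1 = 9 − 8 = 1, and the invariant factors of ∂_1 are all 1, so H_0 ≅ Z.
  H_1: rank ker ∂_1 − rank ∂_2 = (27 − 8) − 18 = 1, and ∂_2 has invariant factor 2 > 1, so H_1 ≅ Z ⊕ Z/2Z.
  H_2: rank ker ∂_2 − rank ∂_3 = (18 − 18) − 0 = 0, and there is no ∂_3, so H_2 ≅ 0.

As a check, the Euler characteristic is 9 − 27 + 18 = 0, which agrees with 1 − 1 + 0 = 0.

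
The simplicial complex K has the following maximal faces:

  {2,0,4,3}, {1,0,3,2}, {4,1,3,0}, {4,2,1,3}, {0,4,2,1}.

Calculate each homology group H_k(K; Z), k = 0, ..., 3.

Fix the vertex order 0 < 1 < 2 < 3 < 4 and write every simplex with vertices in increasing order. Then dim K = 3 and the simplices of K are:

  0-simplices (5): [0], [1], [2], [3], [4]
  1-simplices (10): [0,1], [0,2], [0,3], [0,4], [1,2], [1,3], [1,4], [2,3], [2,4], [3,4]
  2-simplices (10): [0,1,2], [0,1,3], [0,1,4], [0,2,3], [0,2,4], [0,3,4], [1,2,3], [1,2,4], [1,3,4], [2,3,4]
  3-simplices (5): [0,1,2,3], [0,1,2,4], [0,1,3,4], [0,2,3,4], [1,2,3,4]

Hence C_0 ≅ Z^5, C_1 ≅ Z^10, C_2 ≅ Z^10, C_3 ≅ Z^5.

∂_1: C_1 → C_0 maps an edge to its endpoints' difference, ∂[p,q] = q − p. For instance
  ∂[0,2] = [2] − [0].
The resulting 5×10 matrix has rank 4, and its Smith normal form has invariant factors (1,1,1,1).

Boundary ∂_2: C_2 → C_1 sends each 2-simplex [p,q,r] to [q,r] − [p,r] + [p,q]. For instance
  ∂[2,3,4] = [3,4] − [2,4] + [2,3],
  ∂[0,2,3] = [2,3] − [0,3] + [0,2].
As a 10×10 matrix over Z this has rank 6, with invariant factors (1,1,1,1,1,1).

Boundary ∂_3: C_3 → C_2 sends each 3-simplex σ to the alternating sum Σ_i (−1)^i (σ with its i-th vertex removed). For instance
  ∂[0,1,2,4] = [1,2,4] − [0,2,4] + [0,1,4] − [0,1,2],
  ∂[0,2,3,4] = [2,3,4] − [0,3,4] + [0,2,4] − [0,2,3].
As a 10×5 matrix over Z this has rank 4, with invariant factors (1,1,1,1).

Computing H_k = (kernel of ∂_k) / (image of ∂_{k+1}):

  H_0: rank C_0 − rank ∂_1 = 5 − 4 = 1, and the invariant factors of ∂_1 are all 1, so H_0 ≅ Z.
  H_1: rank ker ∂_1 − rank ∂_2 = (10 − 4) − 6 = 0, and the invariant factors of ∂_2 are all 1, so H_1 ≅ 0.
  H_2: rank ker ∂_2 − rank ∂_3 = (10 − 6) − 4 = 0, and the invariant factors of ∂_3 are all 1, so H_2 ≅ 0.
  H_3: rank ker ∂_3 − rank ∂_4 = (5 − 4) − 0 = 1, and there is no ∂_4, so H_3 ≅ Z.

(K is a triangulation of the 3-sphere S^3.)

H_0 = Z,  H_1 = 0,  H_2 = 0,  H_3 = Z.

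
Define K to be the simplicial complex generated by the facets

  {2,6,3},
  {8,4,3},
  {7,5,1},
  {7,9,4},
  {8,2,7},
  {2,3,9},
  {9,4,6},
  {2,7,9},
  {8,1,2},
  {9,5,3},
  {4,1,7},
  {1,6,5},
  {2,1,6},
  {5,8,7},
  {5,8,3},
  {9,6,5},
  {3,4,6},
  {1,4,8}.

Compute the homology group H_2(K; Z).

H_2 = 0.

Order the vertices as 1 < 2 < 3 < 4 < 5 < 6 < 7 < 8 < 9. Listing each simplex with vertices in this order, K has dimension 2 with simplices:

  0-simplices (9): [1], [2], [3], [4], [5], [6], [7], [8], [9]
  1-simplices (27): (27 of them)
  2-simplices (18): [1,2,6], [1,2,8], [1,4,7], [1,4,8], [1,5,6], [1,5,7], [2,3,6], [2,3,9], [2,7,8], [2,7,9], [3,4,6], [3,4,8], [3,5,8], [3,5,9], [4,6,9], [4,7,9], [5,6,9], [5,7,8]

Hence C_0 ≅ Z^9, C_1 ≅ Z^27, C_2 ≅ Z^18.

∂_1: C_1 → C_0 is given by ∂[p,q] = [q] − [p].
This gives a 9×27 integer matrix of rank 8; reducing to Smith normal form yields diagonal entries (1,1,1,1,1,1,1,1).

The boundary map ∂_2: C_2 → C_1 sends each 2-simplex [p,q,r] to [q,r] − [p,r] + [p,q]. For instance
  ∂[3,4,8] = [4,8] − [3,8] + [3,4],
  ∂[4,6,9] = [6,9] − [4,9] + [4,6].
The 27×18 boundary matrix has rank 18 and Smith normal form diag(1,1,1,1,1,1,1,1,1,1,1,1,1,1,1,1,1,2).

Computing H_k = (kernel of ∂_k) / (image of ∂_{k+1}):

  H_2: rank ker ∂_2 − rank ∂_3 = (18 − 18) − 0 = 0, and there is no ∂_3, so H_2 ≅ 0.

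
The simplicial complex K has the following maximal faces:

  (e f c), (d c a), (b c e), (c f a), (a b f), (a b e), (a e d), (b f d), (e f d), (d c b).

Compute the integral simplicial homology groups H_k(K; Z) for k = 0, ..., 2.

H_0 = Z,  H_1 = Z/2,  H_2 = 0.

We work with the vertex ordering a < b < c < d < e < f. The simplices of K, each written with vertices in increasing order, are:

  0-simplices (6): a, b, c, d, e, f
  1-simplices (15): ab, ac, ad, ae, af, bc, bd, be, bf, cd, ce, cf, de, df, ef
  2-simplices (10): abe, abf, acd, acf, ade, bcd, bce, bdf, cef, def

giving chain groups C_0 ≅ Z^6, C_1 ≅ Z^15, C_2 ≅ Z^10.

Boundary ∂_1: C_1 → C_0 maps an edge to its endpoints' difference, ∂[p,q] = q − p. For instance
  ∂ad = d − a.
The resulting 6×15 matrix has rank 5, and its Smith normal form has invariant factors (1,1,1,1,1).

Boundary ∂_2: C_2 → C_1 acts by ∂[p,q,r] = [q,r] − [p,r] + [p,q]. For instance
  ∂def = ef − df + de,
  ∂cef = ef − cf + ce.
The 15×10 boundary matrix has rank 10 and Smith normal form diag(1,1,1,1,1,1,1,1,1,2).

Reading off H_k = ker ∂_k / im ∂_{k+1}:

  H_0: rank C_0 − rank ∂_1 = 6 − 5 = 1, and the invariant factors of ∂_1 are all 1, so H_0 ≅ Z.
  H_1: rank ker ∂_1 − rank ∂_2 = (15 − 5) − 10 = 0, and ∂_2 has invariant factor 2 > 1, so H_1 ≅ Z/2.
  H_2: rank ker ∂_2 − rank ∂_3 = (10 − 10) − 0 = 0, and there is no ∂_3, so H_2 ≅ 0.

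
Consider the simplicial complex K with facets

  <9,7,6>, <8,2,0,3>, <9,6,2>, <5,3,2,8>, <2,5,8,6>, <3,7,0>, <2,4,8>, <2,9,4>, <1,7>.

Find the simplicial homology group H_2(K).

H_2 = 0.

K has 10 vertices, 22 edges, 15 triangles, 3 3-simplices.
rank ∂_2 = 12, rank ∂_3 = 3 ⇒ b_2 = 15 − 12 − 3 = 0; all invariant factors of ∂_3 are 1 so no torsion. So H_2 = 0.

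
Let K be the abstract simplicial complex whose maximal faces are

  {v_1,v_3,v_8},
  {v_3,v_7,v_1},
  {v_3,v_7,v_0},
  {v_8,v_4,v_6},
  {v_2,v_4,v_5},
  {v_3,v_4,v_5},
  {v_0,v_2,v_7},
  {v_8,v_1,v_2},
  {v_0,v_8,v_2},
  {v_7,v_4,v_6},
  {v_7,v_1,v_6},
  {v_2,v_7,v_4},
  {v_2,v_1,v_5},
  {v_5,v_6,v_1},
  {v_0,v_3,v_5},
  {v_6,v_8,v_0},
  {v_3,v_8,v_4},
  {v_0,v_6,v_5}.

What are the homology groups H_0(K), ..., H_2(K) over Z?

H_0 = Z,  H_1 = Z^2,  H_2 = Z.

We work with the vertex ordering v_0 < v_1 < v_2 < v_3 < v_4 < v_5 < v_6 < v_7 < v_8. The simplices of K, each written with vertices in increasing order, are:

  0-simplices (9): [v_0], [v_1], [v_2], [v_3], [v_4], [v_5], [v_6], [v_7], [v_8]
  1-simplices (27): (27 of them)
  2-simplices (18): (18 of them)

Hence C_0 ≅ Z^9, C_1 ≅ Z^27, C_2 ≅ Z^18.

The boundary map ∂_1: C_1 → C_0 is given by ∂[p,q] = [q] − [p]. For instance
  ∂[v_3,v_5] = [v_5] − [v_3].
This gives a 9×27 integer matrix of rank 8; reducing to Smith normal form yields diagonal entries (1,1,1,1,1,1,1,1).

Boundary ∂_2: C_2 → C_1 maps a triangle to the signed sum of its edges. For instance
  ∂[v_1,v_6,v_7] = [v_6,v_7] − [v_1,v_7] + [v_1,v_6],
  ∂[v_0,v_2,v_8] = [v_2,v_8] − [v_0,v_8] + [v_0,v_2].
The resulting 27×18 matrix has rank 17, and its Smith normal form has invariant factors (1,1,1,1,1,1,1,1,1,1,1,1,1,1,1,1,1).

From H_k ≅ ker(∂_k) / im(∂_{k+1}) we obtain:

  H_0: rank C_0 − rank ∂_1 = 9 − 8 = 1, and the invariant factors of ∂_1 are all 1, so H_0 ≅ Z.
  H_1: rank ker ∂_1 − rank ∂_2 = (27 − 8) − 17 = 2, and the invariant factors of ∂_2 are all 1, so H_1 ≅ Z^2.
  H_2: rank ker ∂_2 − rank ∂_3 = (18 − 17) − 0 = 1, and there is no ∂_3, so H_2 ≅ Z.

(K is a triangulation of the torus T^2.)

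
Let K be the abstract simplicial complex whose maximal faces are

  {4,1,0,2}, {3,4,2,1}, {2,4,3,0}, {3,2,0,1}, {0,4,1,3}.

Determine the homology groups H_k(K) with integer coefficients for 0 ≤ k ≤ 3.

H_0 = Z,  H_1 = 0,  H_2 = 0,  H_3 = Z.

We work with the vertex ordering 0 < 1 < 2 < 3 < 4. The simplices of K, each written with vertices in increasing order, are:

  0-simplices (5): [0], [1], [2], [3], [4]
  1-simplices (10): [0,1], [0,2], [0,3], [0,4], [1,2], [1,3], [1,4], [2,3], [2,4], [3,4]
  2-simplices (10): [0,1,2], [0,1,3], [0,1,4], [0,2,3], [0,2,4], [0,3,4], [1,2,3], [1,2,4], [1,3,4], [2,3,4]
  3-simplices (5): [0,1,2,3], [0,1,2,4], [0,1,3,4], [0,2,3,4], [1,2,3,4]

Hence C_0 ≅ Z^5, C_1 ≅ Z^10, C_2 ≅ Z^10, C_3 ≅ Z^5.

∂_1: C_1 → C_0 maps an edge to its endpoints' difference, ∂[p,q] = q − p. For instance
  ∂[0,4] = [4] − [0].
The resulting 5×10 matrix has rank 4, and its Smith normal form has invariant factors (1,1,1,1).

The boundary map ∂_2: C_2 → C_1 sends each 2-simplex [p,q,r] to [q,r] − [p,r] + [p,q]. For instance
  ∂[0,1,4] = [1,4] − [0,4] + [0,1],
  ∂[1,2,3] = [2,3] − [1,3] + [1,2].
As a 10×10 matrix over Z this has rank 6, with invariant factors (1,1,1,1,1,1).

The boundary map ∂_3: C_3 → C_2 sends each 3-simplex σ to the alternating sum Σ_i (−1)^i (σ with its i-th vertex removed). For instance
  ∂[0,2,3,4] = [2,3,4] − [0,3,4] + [0,2,4] − [0,2,3],
  ∂[0,1,2,3] = [1,2,3] − [0,2,3] + [0,1,3] − [0,1,2].
This gives a 10×5 integer matrix of rank 4; reducing to Smith normal form yields diagonal entries (1,1,1,1).

Reading off H_k = ker ∂_k / im ∂_{k+1}:

  H_0: rank C_0 − rank ∂_1 = 5 − 4 = 1, and the invariant factors of ∂_1 are all 1, so H_0 ≅ Z.
  H_1: rank ker ∂_1 − rank ∂_2 = (10 − 4) − 6 = 0, and the invariant factors of ∂_2 are all 1, so H_1 ≅ 0.
  H_2: rank ker ∂_2 − rank ∂_3 = (10 − 6) − 4 = 0, and the invariant factors of ∂_3 are all 1, so H_2 ≅ 0.
  H_3: rank ker ∂_3 − rank ∂_4 = (5 − 4) − 0 = 1, and there is no ∂_4, so H_3 ≅ Z.

As a check, the Euler characteristic is 5 − 10 + 10 − 5 = 0, which agrees with 1 − 0 + 0 − 1 = 0.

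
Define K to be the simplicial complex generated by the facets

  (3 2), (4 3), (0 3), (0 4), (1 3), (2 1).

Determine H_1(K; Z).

H_1 ≅ Z^2.

Fix the vertex order 0 < 1 < 2 < 3 < 4 and write every simplex with vertices in increasing order. Then dim K = 1 and the simplices of K are:

  0-simplices (5): [0], [1], [2], [3], [4]
  1-simplices (6): [0,3], [0,4], [1,2], [1,3], [2,3], [3,4]

so the chain groups are C_0 ≅ Z^5, C_1 ≅ Z^6.

∂_1: C_1 → C_0 is given by ∂[p,q] = [q] − [p]. For instance
  ∂[2,3] = [3] − [2].
As a 5×6 matrix over Z this has rank 4, with invariant factors (1,1,1,1).

Reading off H_k = ker ∂_k / im ∂_{k+1}:

  H_1: rank ker ∂_1 − rank ∂_2 = (6 − 4) − 0 = 2, and there is no ∂_2, so H_1 ≅ Z^2.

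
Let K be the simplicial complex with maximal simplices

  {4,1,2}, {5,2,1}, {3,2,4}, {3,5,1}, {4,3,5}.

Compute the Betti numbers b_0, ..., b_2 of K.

b_0 = 1, b_1 = 1, b_2 = 0.

We work with the vertex ordering 1 < 2 < 3 < 4 < 5. The simplices of K, each written with vertices in increasing order, are:

  0-simplices (5): [1], [2], [3], [4], [5]
  1-simplices (10): [1,2], [1,3], [1,4], [1,5], [2,3], [2,4], [2,5], [3,4], [3,5], [4,5]
  2-simplices (5): [1,2,4], [1,2,5], [1,3,5], [2,3,4], [3,4,5]

Hence C_0 ≅ Z^5, C_1 ≅ Z^10, C_2 ≅ Z^5.

The boundary map ∂_1: C_1 → C_0 sends each edge [p,q] (with p < q) to q − p. For instance
  ∂[2,3] = [3] − [2].
The 5×10 boundary matrix has rank 4 and Smith normal form diag(1,1,1,1).

The boundary map ∂_2: C_2 → C_1 maps a triangle to the signed sum of its edges. For instance
  ∂[3,4,5] = [4,5] − [3,5] + [3,4],
  ∂[1,3,5] = [3,5] − [1,5] + [1,3].
The 10×5 boundary matrix has rank 5 and Smith normal form diag(1,1,1,1,1).

From H_k ≅ ker(∂_k) / im(∂_{k+1}) we obtain:

  H_0: rank C_0 − rank ∂_1 = 5 − 4 = 1, and the invariant factors of ∂_1 are all 1, so H_0 = Z.
  H_1: rank ker ∂_1 − rank ∂_2 = (10 − 4) − 5 = 1, and the invariant factors of ∂_2 are all 1, so H_1 = Z.
  H_2: rank ker ∂_2 − rank ∂_3 = (5 − 5) − 0 = 0, and there is no ∂_3, so H_2 = 0.

Hence the Betti numbers are b_0 = 1, b_1 = 1, b_2 = 0.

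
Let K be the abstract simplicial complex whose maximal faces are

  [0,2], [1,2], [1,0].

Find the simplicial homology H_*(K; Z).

H_0 ≅ Z,  H_1 ≅ Z.

We work with the vertex ordering 0 < 1 < 2. The simplices of K, each written with vertices in increasing order, are:

  0-simplices (3): [0], [1], [2]
  1-simplices (3): [0,1], [0,2], [1,2]

Hence C_0 ≅ Z^3, C_1 ≅ Z^3.

The boundary map ∂_1: C_1 → C_0 is given by ∂[p,q] = [q] − [p].
This gives a 3×3 integer matrix of rank 2; reducing to Smith normal form yields diagonal entries (1,1).

Computing H_k = (kernel of ∂_k) / (image of ∂_{k+1}):

  H_0: rank C_0 − rank ∂_1 = 3 − 2 = 1, and the invariant factors of ∂_1 are all 1, so H_0 = Z.
  H_1: rank ker ∂_1 − rank ∂_2 = (3 − 2) − 0 = 1, and there is no ∂_2, so H_1 = Z.

As a check, the Euler characteristic is 3 − 3 = 0, which agrees with 1 − 1 = 0.
(K is a triangulation of the circle S^1.)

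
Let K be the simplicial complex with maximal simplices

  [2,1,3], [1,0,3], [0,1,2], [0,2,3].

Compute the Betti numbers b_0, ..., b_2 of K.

K has 4 vertices, 6 edges, 4 triangles.
rank ∂_0 = 0, rank ∂_1 = 3 ⇒ b_0 = 4 − 0 − 3 = 1; all invariant factors of ∂_1 are 1 so no torsion. So H_0 = Z.
rank ∂_1 = 3, rank ∂_2 = 3 ⇒ b_1 = 6 − 3 − 3 = 0; all invariant factors of ∂_2 are 1 so no torsion. So H_1 = 0.
rank ∂_2 = 3, rank ∂_3 = 0 ⇒ b_2 = 4 − 3 − 0 = 1. So H_2 = Z.

b_0 = 1, b_1 = 0, b_2 = 1.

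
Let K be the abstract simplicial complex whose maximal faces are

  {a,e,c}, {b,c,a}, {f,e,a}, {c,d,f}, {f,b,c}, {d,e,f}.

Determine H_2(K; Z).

Order the vertices as a < b < c < d < e < f. Listing each simplex with vertices in this order, K has dimension 2 with simplices:

  0-simplices (6): a, b, c, d, e, f
  1-simplices (12): ab, ac, ae, af, bc, bf, cd, ce, cf, de, df, ef
  2-simplices (6): abc, ace, aef, bcf, cdf, def

Hence C_0 ≅ Z^6, C_1 ≅ Z^12, C_2 ≅ Z^6.

The boundary map ∂_1: C_1 → C_0 is given by ∂[p,q] = [q] − [p]. For instance
  ∂cf = f − c.
This gives a 6×12 integer matrix of rank 5; reducing to Smith normal form yields diagonal entries (1,1,1,1,1).

The boundary map ∂_2: C_2 → C_1 acts by ∂[p,q,r] = [q,r] − [p,r] + [p,q]. For instance
  ∂cdf = df − cf + cd,
  ∂def = ef − df + de.
This gives a 12×6 integer matrix of rank 6; reducing to Smith normal form yields diagonal entries (1,1,1,1,1,1).

From H_k ≅ ker(∂_k) / im(∂_{k+1}) we obtain:

  H_2: rank ker ∂_2 − rank ∂_3 = (6 − 6) − 0 = 0, and there is no ∂_3, so H_2 = 0.

H_2 = 0.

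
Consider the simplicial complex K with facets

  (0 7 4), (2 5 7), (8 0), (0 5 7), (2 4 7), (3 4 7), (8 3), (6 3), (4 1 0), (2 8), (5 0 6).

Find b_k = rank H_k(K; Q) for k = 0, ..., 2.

Take the total order 0 < 1 < 2 < 3 < 4 < 5 < 6 < 7 < 8 on the vertex set. Then K (dimension 2) consists of the simplices:

  0-simplices (9): [0], [1], [2], [3], [4], [5], [6], [7], [8]
  1-simplices (18): [0,1], [0,4], [0,5], [0,6], [0,7], [0,8], [1,4], [2,4], [2,5], [2,7], [2,8], [3,4], [3,6], [3,7], [3,8], [4,7], [5,6], [5,7]
  2-simplices (7): [0,1,4], [0,4,7], [0,5,6], [0,5,7], [2,4,7], [2,5,7], [3,4,7]

so the chain groups are C_0 ≅ Z^9, C_1 ≅ Z^18, C_2 ≅ Z^7.

Boundary ∂_1: C_1 → C_0 is given by ∂[p,q] = [q] − [p].
The 9×18 boundary matrix has rank 8 and Smith normal form diag(1,1,1,1,1,1,1,1).

The boundary map ∂_2: C_2 → C_1 maps a triangle to the signed sum of its edges. For instance
  ∂[2,4,7] = [4,7] − [2,7] + [2,4],
  ∂[0,5,7] = [5,7] − [0,7] + [0,5].
This gives a 18×7 integer matrix of rank 7; reducing to Smith normal form yields diagonal entries (1,1,1,1,1,1,1).

From H_k ≅ ker(∂_k) / im(∂_{k+1}) we obtain:

  H_0: rank C_0 − rank ∂_1 = 9 − 8 = 1, and the invariant factors of ∂_1 are all 1, so H_0 ≅ Z.
  H_1: rank ker ∂_1 − rank ∂_2 = (18 − 8) − 7 = 3, and the invariant factors of ∂_2 are all 1, so H_1 ≅ Z^3.
  H_2: rank ker ∂_2 − rank ∂_3 = (7 − 7) − 0 = 0, and there is no ∂_3, so H_2 ≅ 0.

Hence the Betti numbers are b_0 = 1, b_1 = 3, b_2 = 0.

b_0 = 1, b_1 = 3, b_2 = 0.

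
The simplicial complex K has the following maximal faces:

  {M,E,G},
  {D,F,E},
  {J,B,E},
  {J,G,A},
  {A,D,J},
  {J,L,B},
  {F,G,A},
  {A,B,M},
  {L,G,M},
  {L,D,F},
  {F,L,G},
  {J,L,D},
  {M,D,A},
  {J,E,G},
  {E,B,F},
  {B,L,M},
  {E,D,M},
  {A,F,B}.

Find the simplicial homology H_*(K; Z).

K has 9 vertices, 27 edges, 18 triangles.
rank ∂_0 = 0, rank ∂_1 = 8 ⇒ b_0 = 9 − 0 − 8 = 1; all invariant factors of ∂_1 are 1 so no torsion. So H_0 = Z.
rank ∂_1 = 8, rank ∂_2 = 17 ⇒ b_1 = 27 − 8 − 17 = 2; all invariant factors of ∂_2 are 1 so no torsion. So H_1 = Z^2.
rank ∂_2 = 17, rank ∂_3 = 0 ⇒ b_2 = 18 − 17 − 0 = 1. So H_2 = Z.

H_0 = Z,  H_1 = Z^2,  H_2 = Z.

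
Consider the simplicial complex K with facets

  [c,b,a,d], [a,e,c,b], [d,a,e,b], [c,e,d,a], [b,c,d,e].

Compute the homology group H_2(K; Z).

Order the vertices as a < b < c < d < e. Listing each simplex with vertices in this order, K has dimension 3 with simplices:

  0-simplices (5): a, b, c, d, e
  1-simplices (10): ab, ac, ad, ae, bc, bd, be, cd, ce, de
  2-simplices (10): abc, abd, abe, acd, ace, ade, bcd, bce, bde, cde
  3-simplices (5): abcd, abce, abde, acde, bcde

Hence C_0 ≅ Z^5, C_1 ≅ Z^10, C_2 ≅ Z^10, C_3 ≅ Z^5.

Boundary ∂_1: C_1 → C_0 maps an edge to its endpoints' difference, ∂[p,q] = q − p.
As a 5×10 matrix over Z this has rank 4, with invariant factors (1,1,1,1).

∂_2: C_2 → C_1 maps a triangle to the signed sum of its edges. For instance
  ∂abd = bd − ad + ab,
  ∂abc = bc − ac + ab.
The 10×10 boundary matrix has rank 6 and Smith normal form diag(1,1,1,1,1,1).

Boundary ∂_3: C_3 → C_2 sends each 3-simplex σ to the alternating sum Σ_i (−1)^i (σ with its i-th vertex removed). For instance
  ∂abce = bce − ace + abe − abc,
  ∂abde = bde − ade + abe − abd.
This gives a 10×5 integer matrix of rank 4; reducing to Smith normal form yields diagonal entries (1,1,1,1).

Now H_k = ker ∂_k / im ∂_{k+1}, so:

  H_2: rank ker ∂_2 − rank ∂_3 = (10 − 6) − 4 = 0, and the invariant factors of ∂_3 are all 1, so H_2 ≅ 0.

H_2 = 0.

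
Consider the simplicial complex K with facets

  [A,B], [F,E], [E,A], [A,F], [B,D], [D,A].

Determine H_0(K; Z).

Fix the vertex order A < B < D < E < F and write every simplex with vertices in increasing order. Then dim K = 1 and the simplices of K are:

  0-simplices (5): A, B, D, E, F
  1-simplices (6): AB, AD, AE, AF, BD, EF

so the chain groups are C_0 ≅ Z^5, C_1 ≅ Z^6.

The boundary map ∂_1: C_1 → C_0 sends each edge [p,q] (with p < q) to q − p. For instance
  ∂BD = D − B.
The 5×6 boundary matrix has rank 4 and Smith normal form diag(1,1,1,1).

From H_k ≅ ker(∂_k) / im(∂_{k+1}) we obtain:

  H_0: rank C_0 − rank ∂_1 = 5 − 4 = 1, and the invariant factors of ∂_1 are all 1, so H_0 ≅ Z.

H_0 ≅ Z.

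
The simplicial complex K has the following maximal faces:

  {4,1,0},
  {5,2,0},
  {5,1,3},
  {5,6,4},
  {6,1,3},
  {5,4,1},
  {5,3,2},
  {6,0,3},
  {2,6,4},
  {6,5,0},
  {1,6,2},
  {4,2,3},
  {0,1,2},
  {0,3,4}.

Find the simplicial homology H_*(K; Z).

H_0 = Z,  H_1 = Z^2,  H_2 = Z.

K has 7 vertices, 21 edges, 14 triangles.
rank ∂_0 = 0, rank ∂_1 = 6 ⇒ b_0 = 7 − 0 − 6 = 1; all invariant factors of ∂_1 are 1 so no torsion. So H_0 = Z.
rank ∂_1 = 6, rank ∂_2 = 13 ⇒ b_1 = 21 − 6 − 13 = 2; all invariant factors of ∂_2 are 1 so no torsion. So H_1 = Z^2.
rank ∂_2 = 13, rank ∂_3 = 0 ⇒ b_2 = 14 − 13 − 0 = 1. So H_2 = Z.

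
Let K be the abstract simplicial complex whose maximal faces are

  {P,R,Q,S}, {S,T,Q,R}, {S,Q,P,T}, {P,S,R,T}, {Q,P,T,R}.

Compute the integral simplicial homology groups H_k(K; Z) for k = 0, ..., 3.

Fix the vertex order P < Q < R < S < T and write every simplex with vertices in increasing order. Then dim K = 3 and the simplices of K are:

  0-simplices (5): P, Q, R, S, T
  1-simplices (10): PQ, PR, PS, PT, QR, QS, QT, RS, RT, ST
  2-simplices (10): PQR, PQS, PQT, PRS, PRT, PST, QRS, QRT, QST, RST
  3-simplices (5): PQRS, PQRT, PQST, PRST, QRST

giving chain groups C_0 ≅ Z^5, C_1 ≅ Z^10, C_2 ≅ Z^10, C_3 ≅ Z^5.

∂_1: C_1 → C_0 is given by ∂[p,q] = [q] − [p].
The 5×10 boundary matrix has rank 4 and Smith normal form diag(1,1,1,1).

∂_2: C_2 → C_1 sends each 2-simplex [p,q,r] to [q,r] − [p,r] + [p,q]. For instance
  ∂PRT = RT − PT + PR,
  ∂PST = ST − PT + PS.
The resulting 10×10 matrix has rank 6, and its Smith normal form has invariant factors (1,1,1,1,1,1).

Boundary ∂_3: C_3 → C_2 sends each 3-simplex σ to the alternating sum Σ_i (−1)^i (σ with its i-th vertex removed). For instance
  ∂PQRT = QRT − PRT + PQT − PQR,
  ∂PRST = RST − PST + PRT − PRS.
As a 10×5 matrix over Z this has rank 4, with invariant factors (1,1,1,1).

Computing H_k = (kernel of ∂_k) / (image of ∂_{k+1}):

  H_0: rank C_0 − rank ∂_1 = 5 − 4 = 1, and the invariant factors of ∂_1 are all 1, so H_0 = Z.
  H_1: rank ker ∂_1 − rank ∂_2 = (10 − 4) − 6 = 0, and the invariant factors of ∂_2 are all 1, so H_1 = 0.
  H_2: rank ker ∂_2 − rank ∂_3 = (10 − 6) − 4 = 0, and the invariant factors of ∂_3 are all 1, so H_2 = 0.
  H_3: rank ker ∂_3 − rank ∂_4 = (5 − 4) − 0 = 1, and there is no ∂_4, so H_3 = Z.

H_0 ≅ Z,  H_1 = 0,  H_2 = 0,  H_3 ≅ Z.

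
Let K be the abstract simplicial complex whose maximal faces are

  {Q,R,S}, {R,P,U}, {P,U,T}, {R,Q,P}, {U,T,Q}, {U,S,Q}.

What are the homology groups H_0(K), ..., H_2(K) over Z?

Take the total order P < Q < R < S < T < U on the vertex set. Then K (dimension 2) consists of the simplices:

  0-simplices (6): P, Q, R, S, T, U
  1-simplices (12): PQ, PR, PT, PU, QR, QS, QT, QU, RS, RU, SU, TU
  2-simplices (6): PQR, PRU, PTU, QRS, QSU, QTU

giving chain groups C_0 ≅ Z^6, C_1 ≅ Z^12, C_2 ≅ Z^6.

∂_1: C_1 → C_0 sends each edge [p,q] (with p < q) to q − p. For instance
  ∂QT = T − Q.
The 6×12 boundary matrix has rank 5 and Smith normal form diag(1,1,1,1,1).

∂_2: C_2 → C_1 acts by ∂[p,q,r] = [q,r] − [p,r] + [p,q]. For instance
  ∂QRS = RS − QS + QR,
  ∂QTU = TU − QU + QT.
This gives a 12×6 integer matrix of rank 6; reducing to Smith normal form yields diagonal entries (1,1,1,1,1,1).

From H_k ≅ ker(∂_k) / im(∂_{k+1}) we obtain:

  H_0: rank C_0 − rank ∂_1 = 6 − 5 = 1, and the invariant factors of ∂_1 are all 1, so H_0 ≅ Z.
  H_1: rank ker ∂_1 − rank ∂_2 = (12 − 5) − 6 = 1, and the invariant factors of ∂_2 are all 1, so H_1 ≅ Z.
  H_2: rank ker ∂_2 − rank ∂_3 = (6 − 6) − 0 = 0, and there is no ∂_3, so H_2 ≅ 0.

H_0 ≅ Z,  H_1 ≅ Z,  H_2 = 0.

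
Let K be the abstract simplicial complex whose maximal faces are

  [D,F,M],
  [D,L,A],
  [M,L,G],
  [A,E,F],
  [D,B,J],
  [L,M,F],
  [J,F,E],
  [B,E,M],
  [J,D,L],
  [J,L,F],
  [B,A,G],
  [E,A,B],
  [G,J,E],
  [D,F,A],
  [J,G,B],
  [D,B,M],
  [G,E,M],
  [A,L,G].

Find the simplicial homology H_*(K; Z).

We work with the vertex ordering A < B < D < E < F < G < J < L < M. The simplices of K, each written with vertices in increasing order, are:

  0-simplices (9): A, B, D, E, F, G, J, L, M
  1-simplices (27): AB, AD, AE, AF, AG, AL, BD, BE, BG, BJ, BM, DF, DJ, DL, DM, EF, EG, EJ, EM, FJ, FL, FM, GJ, GL, GM, JL, LM
  2-simplices (18): ABE, ABG, ADF, ADL, AEF, AGL, BDJ, BDM, BEM, BGJ, DFM, DJL, EFJ, EGJ, EGM, FJL, FLM, GLM

so the chain groups are C_0 ≅ Z^9, C_1 ≅ Z^27, C_2 ≅ Z^18.

The boundary map ∂_1: C_1 → C_0 sends each edge [p,q] (with p < q) to q − p. For instance
  ∂BD = D − B.
This gives a 9×27 integer matrix of rank 8; reducing to Smith normal form yields diagonal entries (1,1,1,1,1,1,1,1).

The boundary map ∂_2: C_2 → C_1 maps a triangle to the signed sum of its edges. For instance
  ∂FLM = LM − FM + FL,
  ∂ABE = BE − AE + AB.
The 27×18 boundary matrix has rank 18 and Smith normal form diag(1,1,1,1,1,1,1,1,1,1,1,1,1,1,1,1,1,2).

From H_k ≅ ker(∂_k) / im(∂_{k+1}) we obtain:

  H_0: rank C_0 − rank ∂_1 = 9 − 8 = 1, and the invariant factors of ∂_1 are all 1, so H_0 ≅ Z.
  H_1: rank ker ∂_1 − rank ∂_2 = (27 − 8) − 18 = 1, and ∂_2 has invariant factor 2 > 1, so H_1 ≅ Z ⊕ Z/2Z.
  H_2: rank ker ∂_2 − rank ∂_3 = (18 − 18) − 0 = 0, and there is no ∂_3, so H_2 ≅ 0.

(K is a triangulation of the Klein bottle.)

H_0 = Z,  H_1 = Z ⊕ Z/2Z,  H_2 = 0.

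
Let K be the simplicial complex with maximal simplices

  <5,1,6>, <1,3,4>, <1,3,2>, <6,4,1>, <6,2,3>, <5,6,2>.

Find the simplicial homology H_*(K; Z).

We work with the vertex ordering 1 < 2 < 3 < 4 < 5 < 6. The simplices of K, each written with vertices in increasing order, are:

  0-simplices (6): [1], [2], [3], [4], [5], [6]
  1-simplices (12): [1,2], [1,3], [1,4], [1,5], [1,6], [2,3], [2,5], [2,6], [3,4], [3,6], [4,6], [5,6]
  2-simplices (6): [1,2,3], [1,3,4], [1,4,6], [1,5,6], [2,3,6], [2,5,6]

giving chain groups C_0 ≅ Z^6, C_1 ≅ Z^12, C_2 ≅ Z^6.

Boundary ∂_1: C_1 → C_0 is given by ∂[p,q] = [q] − [p].
The resulting 6×12 matrix has rank 5, and its Smith normal form has invariant factors (1,1,1,1,1).

The boundary map ∂_2: C_2 → C_1 maps a triangle to the signed sum of its edges. For instance
  ∂[1,5,6] = [5,6] − [1,6] + [1,5],
  ∂[2,3,6] = [3,6] − [2,6] + [2,3].
The resulting 12×6 matrix has rank 6, and its Smith normal form has invariant factors (1,1,1,1,1,1).

From H_k ≅ ker(∂_k) / im(∂_{k+1}) we obtain:

  H_0: rank C_0 − rank ∂_1 = 6 − 5 = 1, and the invariant factors of ∂_1 are all 1, so H_0 ≅ Z.
  H_1: rank ker ∂_1 − rank ∂_2 = (12 − 5) − 6 = 1, and the invariant factors of ∂_2 are all 1, so H_1 ≅ Z.
  H_2: rank ker ∂_2 − rank ∂_3 = (6 − 6) − 0 = 0, and there is no ∂_3, so H_2 ≅ 0.

H_0 ≅ Z,  H_1 ≅ Z,  H_2 = 0.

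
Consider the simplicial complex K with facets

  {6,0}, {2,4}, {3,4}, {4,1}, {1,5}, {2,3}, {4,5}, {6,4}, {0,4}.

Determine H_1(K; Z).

Order the vertices as 0 < 1 < 2 < 3 < 4 < 5 < 6. Listing each simplex with vertices in this order, K has dimension 1 with simplices:

  0-simplices (7): [0], [1], [2], [3], [4], [5], [6]
  1-simplices (9): [0,4], [0,6], [1,4], [1,5], [2,3], [2,4], [3,4], [4,5], [4,6]

Hence C_0 ≅ Z^7, C_1 ≅ Z^9.

Boundary ∂_1: C_1 → C_0 sends each edge [p,q] (with p < q) to q − p.
The resulting 7×9 matrix has rank 6, and its Smith normal form has invariant factors (1,1,1,1,1,1).

Now H_k = ker ∂_k / im ∂_{k+1}, so:

  H_1: rank ker ∂_1 − rank ∂_2 = (9 − 6) − 0 = 3, and there is no ∂_2, so H_1 = Z^3.

H_1 = Z^3.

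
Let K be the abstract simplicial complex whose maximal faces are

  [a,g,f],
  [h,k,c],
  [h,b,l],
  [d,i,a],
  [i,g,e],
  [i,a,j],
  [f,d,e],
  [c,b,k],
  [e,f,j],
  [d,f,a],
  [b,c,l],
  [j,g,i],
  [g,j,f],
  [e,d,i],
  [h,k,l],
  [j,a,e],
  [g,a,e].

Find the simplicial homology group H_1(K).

Order the vertices as a < b < c < d < e < f < g < h < i < j < k < l. Listing each simplex with vertices in this order, K has dimension 2 with simplices:

  0-simplices (12): a, b, c, d, e, f, g, h, i, j, k, l
  1-simplices (28): ad, ae, af, ag, ai, aj, bc, bh, bk, bl, ch, ck, cl, de, df, di, ef, eg, ei, ej, fg, fj, gi, gj, hk, hl, ij, kl
  2-simplices (17): adf, adi, aeg, aej, afg, aij, bck, bcl, bhl, chk, def, dei, efj, egi, fgj, gij, hkl

giving chain groups C_0 ≅ Z^12, C_1 ≅ Z^28, C_2 ≅ Z^17.

∂_1: C_1 → C_0 sends each edge [p,q] (with p < q) to q − p.
As a 12×28 matrix over Z this has rank 10, with invariant factors (1,1,1,1,1,1,1,1,1,1).

∂_2: C_2 → C_1 sends each 2-simplex [p,q,r] to [q,r] − [p,r] + [p,q]. For instance
  ∂adi = di − ai + ad,
  ∂hkl = kl − hl + hk.
This gives a 28×17 integer matrix of rank 17; reducing to Smith normal form yields diagonal entries (1,1,1,1,1,1,1,1,1,1,1,1,1,1,1,1,2).

Now H_k = ker ∂_k / im ∂_{k+1}, so:

  H_1: rank ker ∂_1 − rank ∂_2 = (28 − 10) − 17 = 1, and ∂_2 has invariant factor 2 > 1, so H_1 = Z ⊕ Z/2.

H_1 ≅ Z ⊕ Z/2.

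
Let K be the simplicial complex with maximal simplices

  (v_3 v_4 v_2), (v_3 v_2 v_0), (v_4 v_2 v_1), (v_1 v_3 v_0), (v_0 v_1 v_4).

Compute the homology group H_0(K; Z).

H_0 ≅ Z.

K has 5 vertices, 10 edges, 5 triangles.
rank ∂_0 = 0, rank ∂_1 = 4 ⇒ b_0 = 5 − 0 − 4 = 1; all invariant factors of ∂_1 are 1 so no torsion. So H_0 = Z.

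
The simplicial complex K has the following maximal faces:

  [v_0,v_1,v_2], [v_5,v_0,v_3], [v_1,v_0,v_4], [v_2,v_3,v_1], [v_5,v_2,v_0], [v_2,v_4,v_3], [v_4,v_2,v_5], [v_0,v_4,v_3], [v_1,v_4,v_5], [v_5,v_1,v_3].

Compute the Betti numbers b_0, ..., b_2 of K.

Take the total order v_0 < v_1 < v_2 < v_3 < v_4 < v_5 on the vertex set. Then K (dimension 2) consists of the simplices:

  0-simplices (6): [v_0], [v_1], [v_2], [v_3], [v_4], [v_5]
  1-simplices (15): (15 of them)
  2-simplices (10): [v_0,v_1,v_2], [v_0,v_1,v_4], [v_0,v_2,v_5], [v_0,v_3,v_4], [v_0,v_3,v_5], [v_1,v_2,v_3], [v_1,v_3,v_5], [v_1,v_4,v_5], [v_2,v_3,v_4], [v_2,v_4,v_5]

giving chain groups C_0 ≅ Z^6, C_1 ≅ Z^15, C_2 ≅ Z^10.

∂_1: C_1 → C_0 maps an edge to its endpoints' difference, ∂[p,q] = q − p. For instance
  ∂[v_3,v_4] = [v_4] − [v_3].
The 6×15 boundary matrix has rank 5 and Smith normal form diag(1,1,1,1,1).

∂_2: C_2 → C_1 sends each 2-simplex [p,q,r] to [q,r] − [p,r] + [p,q]. For instance
  ∂[v_1,v_2,v_3] = [v_2,v_3] − [v_1,v_3] + [v_1,v_2],
  ∂[v_0,v_2,v_5] = [v_2,v_5] − [v_0,v_5] + [v_0,v_2].
This gives a 15×10 integer matrix of rank 10; reducing to Smith normal form yields diagonal entries (1,1,1,1,1,1,1,1,1,2).

Now H_k = ker ∂_k / im ∂_{k+1}, so:

  H_0: rank C_0 − rank ∂_1 = 6 − 5 = 1, and the invariant factors of ∂_1 are all 1, so H_0 ≅ Z.
  H_1: rank ker ∂_1 − rank ∂_2 = (15 − 5) − 10 = 0, and ∂_2 has invariant factor 2 > 1, so H_1 ≅ Z/2.
  H_2: rank ker ∂_2 − rank ∂_3 = (10 − 10) − 0 = 0, and there is no ∂_3, so H_2 ≅ 0.

Hence the Betti numbers are b_0 = 1, b_1 = 0, b_2 = 0.

b_0 = 1, b_1 = 0, b_2 = 0.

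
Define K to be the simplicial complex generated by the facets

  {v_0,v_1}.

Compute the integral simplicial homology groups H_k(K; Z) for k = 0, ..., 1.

H_0 ≅ Z,  H_1 = 0.

Fix the vertex order v_0 < v_1 and write every simplex with vertices in increasing order. Then dim K = 1 and the simplices of K are:

  0-simplices (2): [v_0], [v_1]
  1-simplices (1): [v_0,v_1]

Hence C_0 ≅ Z^2, C_1 ≅ Z^1.

Boundary ∂_1: C_1 → C_0 maps an edge to its endpoints' difference, ∂[p,q] = q − p. For instance
  ∂[v_0,v_1] = [v_1] − [v_0].
This gives a 2×1 integer matrix of rank 1; reducing to Smith normal form yields diagonal entries (1).

Reading off H_k = ker ∂_k / im ∂_{k+1}:

  H_0: rank C_0 − rank ∂_1 = 2 − 1 = 1, and the invariant factors of ∂_1 are all 1, so H_0 ≅ Z.
  H_1: rank ker ∂_1 − rank ∂_2 = (1 − 1) − 0 = 0, and there is no ∂_2, so H_1 ≅ 0.

As a check, the Euler characteristic is 2 − 1 = 1, which agrees with 1 − 0 = 1.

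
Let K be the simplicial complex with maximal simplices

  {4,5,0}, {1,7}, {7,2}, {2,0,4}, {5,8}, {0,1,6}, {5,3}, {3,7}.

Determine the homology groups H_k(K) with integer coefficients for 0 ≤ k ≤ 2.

We work with the vertex ordering 0 < 1 < 2 < 3 < 4 < 5 < 6 < 7 < 8. The simplices of K, each written with vertices in increasing order, are:

  0-simplices (9): [0], [1], [2], [3], [4], [5], [6], [7], [8]
  1-simplices (13): [0,1], [0,2], [0,4], [0,5], [0,6], [1,6], [1,7], [2,4], [2,7], [3,5], [3,7], [4,5], [5,8]
  2-simplices (3): [0,1,6], [0,2,4], [0,4,5]

so the chain groups are C_0 ≅ Z^9, C_1 ≅ Z^13, C_2 ≅ Z^3.

∂_1: C_1 → C_0 is given by ∂[p,q] = [q] − [p]. For instance
  ∂[0,4] = [4] − [0].
The 9×13 boundary matrix has rank 8 and Smith normal form diag(1,1,1,1,1,1,1,1).

∂_2: C_2 → C_1 sends each 2-simplex [p,q,r] to [q,r] − [p,r] + [p,q]. For instance
  ∂[0,2,4] = [2,4] − [0,4] + [0,2],
  ∂[0,1,6] = [1,6] − [0,6] + [0,1].
The resulting 13×3 matrix has rank 3, and its Smith normal form has invariant factors (1,1,1).

Computing H_k = (kernel of ∂_k) / (image of ∂_{k+1}):

  H_0: rank C_0 − rank ∂_1 = 9 − 8 = 1, and the invariant factors of ∂_1 are all 1, so H_0 ≅ Z.
  H_1: rank ker ∂_1 − rank ∂_2 = (13 − 8) − 3 = 2, and the invariant factors of ∂_2 are all 1, so H_1 ≅ Z^2.
  H_2: rank ker ∂_2 − rank ∂_3 = (3 − 3) − 0 = 0, and there is no ∂_3, so H_2 ≅ 0.

H_0 ≅ Z,  H_1 ≅ Z^2,  H_2 = 0.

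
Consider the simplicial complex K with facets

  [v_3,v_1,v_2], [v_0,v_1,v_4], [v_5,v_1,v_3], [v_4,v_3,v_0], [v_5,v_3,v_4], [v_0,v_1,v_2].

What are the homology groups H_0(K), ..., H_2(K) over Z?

H_0 ≅ Z,  H_1 ≅ Z,  H_2 = 0.

Take the total order v_0 < v_1 < v_2 < v_3 < v_4 < v_5 on the vertex set. Then K (dimension 2) consists of the simplices:

  0-simplices (6): [v_0], [v_1], [v_2], [v_3], [v_4], [v_5]
  1-simplices (12): [v_0,v_1], [v_0,v_2], [v_0,v_3], [v_0,v_4], [v_1,v_2], [v_1,v_3], [v_1,v_4], [v_1,v_5], [v_2,v_3], [v_3,v_4], [v_3,v_5], [v_4,v_5]
  2-simplices (6): [v_0,v_1,v_2], [v_0,v_1,v_4], [v_0,v_3,v_4], [v_1,v_2,v_3], [v_1,v_3,v_5], [v_3,v_4,v_5]

so the chain groups are C_0 ≅ Z^6, C_1 ≅ Z^12, C_2 ≅ Z^6.

∂_1: C_1 → C_0 sends each edge [p,q] (with p < q) to q − p.
This gives a 6×12 integer matrix of rank 5; reducing to Smith normal form yields diagonal entries (1,1,1,1,1).

The boundary map ∂_2: C_2 → C_1 acts by ∂[p,q,r] = [q,r] − [p,r] + [p,q]. For instance
  ∂[v_0,v_1,v_2] = [v_1,v_2] − [v_0,v_2] + [v_0,v_1],
  ∂[v_0,v_1,v_4] = [v_1,v_4] − [v_0,v_4] + [v_0,v_1].
The 12×6 boundary matrix has rank 6 and Smith normal form diag(1,1,1,1,1,1).

Computing H_k = (kernel of ∂_k) / (image of ∂_{k+1}):

  H_0: rank C_0 − rank ∂_1 = 6 − 5 = 1, and the invariant factors of ∂_1 are all 1, so H_0 = Z.
  H_1: rank ker ∂_1 − rank ∂_2 = (12 − 5) − 6 = 1, and the invariant factors of ∂_2 are all 1, so H_1 = Z.
  H_2: rank ker ∂_2 − rank ∂_3 = (6 − 6) − 0 = 0, and there is no ∂_3, so H_2 = 0.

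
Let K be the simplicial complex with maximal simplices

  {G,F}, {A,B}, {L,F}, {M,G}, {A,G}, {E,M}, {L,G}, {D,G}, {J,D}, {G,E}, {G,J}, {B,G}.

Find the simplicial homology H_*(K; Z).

Order the vertices as A < B < D < E < F < G < J < L < M. Listing each simplex with vertices in this order, K has dimension 1 with simplices:

  0-simplices (9): A, B, D, E, F, G, J, L, M
  1-simplices (12): AB, AG, BG, DG, DJ, EG, EM, FG, FL, GJ, GL, GM

Hence C_0 ≅ Z^9, C_1 ≅ Z^12.

Boundary ∂_1: C_1 → C_0 is given by ∂[p,q] = [q] − [p]. For instance
  ∂DG = G − D.
This gives a 9×12 integer matrix of rank 8; reducing to Smith normal form yields diagonal entries (1,1,1,1,1,1,1,1).

Reading off H_k = ker ∂_k / im ∂_{k+1}:

  H_0: rank C_0 − rank ∂_1 = 9 − 8 = 1, and the invariant factors of ∂_1 are all 1, so H_0 ≅ Z.
  H_1: rank ker ∂_1 − rank ∂_2 = (12 − 8) − 0 = 4, and there is no ∂_2, so H_1 ≅ Z^4.

H_0 = Z,  H_1 = Z^4.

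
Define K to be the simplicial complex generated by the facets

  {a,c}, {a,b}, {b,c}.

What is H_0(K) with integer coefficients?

Take the total order a < b < c on the vertex set. Then K (dimension 1) consists of the simplices:

  0-simplices (3): a, b, c
  1-simplices (3): ab, ac, bc

giving chain groups C_0 ≅ Z^3, C_1 ≅ Z^3.

Boundary ∂_1: C_1 → C_0 maps an edge to its endpoints' difference, ∂[p,q] = q − p.
As a 3×3 matrix over Z this has rank 2, with invariant factors (1,1).

Reading off H_k = ker ∂_k / im ∂_{k+1}:

  H_0: rank C_0 − rank ∂_1 = 3 − 2 = 1, and the invariant factors of ∂_1 are all 1, so H_0 = Z.

H_0 = Z.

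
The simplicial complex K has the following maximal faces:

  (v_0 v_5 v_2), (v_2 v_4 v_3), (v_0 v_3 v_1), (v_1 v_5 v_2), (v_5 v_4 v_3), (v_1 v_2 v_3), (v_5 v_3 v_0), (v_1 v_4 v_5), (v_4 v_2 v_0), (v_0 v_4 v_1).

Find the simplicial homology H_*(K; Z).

Order the vertices as v_0 < v_1 < v_2 < v_3 < v_4 < v_5. Listing each simplex with vertices in this order, K has dimension 2 with simplices:

  0-simplices (6): [v_0], [v_1], [v_2], [v_3], [v_4], [v_5]
  1-simplices (15): (15 of them)
  2-simplices (10): [v_0,v_1,v_3], [v_0,v_1,v_4], [v_0,v_2,v_4], [v_0,v_2,v_5], [v_0,v_3,v_5], [v_1,v_2,v_3], [v_1,v_2,v_5], [v_1,v_4,v_5], [v_2,v_3,v_4], [v_3,v_4,v_5]

so the chain groups are C_0 ≅ Z^6, C_1 ≅ Z^15, C_2 ≅ Z^10.

∂_1: C_1 → C_0 maps an edge to its endpoints' difference, ∂[p,q] = q − p.
This gives a 6×15 integer matrix of rank 5; reducing to Smith normal form yields diagonal entries (1,1,1,1,1).

Boundary ∂_2: C_2 → C_1 acts by ∂[p,q,r] = [q,r] − [p,r] + [p,q]. For instance
  ∂[v_0,v_2,v_5] = [v_2,v_5] − [v_0,v_5] + [v_0,v_2],
  ∂[v_0,v_1,v_4] = [v_1,v_4] − [v_0,v_4] + [v_0,v_1].
The resulting 15×10 matrix has rank 10, and its Smith normal form has invariant factors (1,1,1,1,1,1,1,1,1,2).

Computing H_k = (kernel of ∂_k) / (image of ∂_{k+1}):

  H_0: rank C_0 − rank ∂_1 = 6 − 5 = 1, and the invariant factors of ∂_1 are all 1, so H_0 = Z.
  H_1: rank ker ∂_1 − rank ∂_2 = (15 − 5) − 10 = 0, and ∂_2 has invariant factor 2 > 1, so H_1 = Z/2.
  H_2: rank ker ∂_2 − rank ∂_3 = (10 − 10) − 0 = 0, and there is no ∂_3, so H_2 = 0.

H_0 = Z,  H_1 = Z/2,  H_2 = 0.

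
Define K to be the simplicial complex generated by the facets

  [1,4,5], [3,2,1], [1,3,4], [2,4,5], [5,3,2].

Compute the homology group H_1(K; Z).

H_1 = Z.

K has 5 vertices, 10 edges, 5 triangles.
rank ∂_1 = 4, rank ∂_2 = 5 ⇒ b_1 = 10 − 4 − 5 = 1; all invariant factors of ∂_2 are 1 so no torsion. So H_1 = Z.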